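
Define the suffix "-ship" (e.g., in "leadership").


Suffix: -ship
Example: leadership (leader + -ship)
Meaning = state / position


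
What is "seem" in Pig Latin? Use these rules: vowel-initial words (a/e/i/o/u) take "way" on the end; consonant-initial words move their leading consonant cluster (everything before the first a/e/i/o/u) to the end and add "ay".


Word: "seem"
Starts with consonant(s) → move to end, add 'ay'
Consonant cluster: "s"
Pig Latin = "eemsay"


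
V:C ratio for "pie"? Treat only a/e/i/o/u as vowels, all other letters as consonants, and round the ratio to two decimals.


Word: "pie"
Vowels (a,e,i,o,u): 2
Consonants: 1
Ratio = 2/1
= 2.00


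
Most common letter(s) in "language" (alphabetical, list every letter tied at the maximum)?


Word: "language"
Letter counts:
  'a': 2
  'e': 1
  'g': 2
  'l': 1
  'n': 1
  'u': 1
Maximum count = 2
Most frequent = 'a', 'g' (2 times each)


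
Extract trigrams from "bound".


Word: "bound" (length 5)
Number of trigrams = 5 - 3 + 1 = 3
  Position 0: "bou"
  Position 1: "oun"
  Position 2: "und"
Trigrams = "bou", "oun", "und"


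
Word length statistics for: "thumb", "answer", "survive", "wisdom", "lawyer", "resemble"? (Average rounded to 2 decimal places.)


Lengths: "thumb"=5, "answer"=6, "survive"=7, "wisdom"=6, "lawyer"=6, "resemble"=8
Sum = 38, Count = 6
Average = 38/6 = 6.33
= avg=6.33, min=5, max=8


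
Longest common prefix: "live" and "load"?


Word 1: "live"
Word 2: "load"
Comparing from start:
  Pos 0: 'l' == 'l'
  Pos 1: 'i' != 'o' (stop)
LCP = "l" (length 1)


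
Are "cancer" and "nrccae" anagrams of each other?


Word 1: "cancer" → sorted: accenr
Word 2: "nrccae" → sorted: accenr
Same letters? accenr == accenr
Anagram = Yes


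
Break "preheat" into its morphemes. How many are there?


Word: "preheat"
Morphemes: pre- / heat
Each morpheme carries meaning
= 2 morphemes


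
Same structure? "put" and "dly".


Pattern of "put": [0, 1, 2]
Pattern of "dly": [0, 1, 2]
Patterns match
Same pattern = Yes


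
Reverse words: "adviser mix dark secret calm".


Original: "adviser mix dark secret calm"
Words (1..n): adviser | mix | dark | secret | calm
Reversed (n..1): calm | secret | dark | mix | adviser
Result = "calm secret dark mix adviser"


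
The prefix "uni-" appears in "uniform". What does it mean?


Prefix: uni-
As in: uniform -> uni- + form
Meaning = one


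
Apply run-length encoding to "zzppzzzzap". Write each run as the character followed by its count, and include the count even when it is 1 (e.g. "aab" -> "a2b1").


String: "zzppzzzzap"
Scanning for consecutive runs:
  'z' x 2
  'p' x 2
  'z' x 4
  'a' x 1
  'p' x 1
RLE = "z2p2z4a1p1"


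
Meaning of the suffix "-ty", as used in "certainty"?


Suffix: -ty
Example: certainty (certain + -ty)
Meaning = quality of


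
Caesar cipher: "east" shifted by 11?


Word: "east"
Shift: 11
Each letter → (letter + shift) mod 26:
  'e' (4) + 11 = 15 → 'p'
  'a' (0) + 11 = 11 → 'l'
  's' (18) + 11 = 3 → 'd'
  't' (19) + 11 = 4 → 'e'
Result = "plde"


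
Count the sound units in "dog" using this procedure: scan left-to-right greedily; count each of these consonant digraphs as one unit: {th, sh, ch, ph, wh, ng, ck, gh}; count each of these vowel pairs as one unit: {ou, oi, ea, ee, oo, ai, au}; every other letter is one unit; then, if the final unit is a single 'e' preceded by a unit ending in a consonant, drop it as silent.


Word: "dog" (3 letters)
Left-to-right scan:
  [1] 'd' (letter)
  [2] 'o' (letter)
  [3] 'g' (letter)
Units from scan: 3
Sound units = 3 units


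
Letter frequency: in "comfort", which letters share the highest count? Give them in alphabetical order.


Word: "comfort"
Letter counts:
  'c': 1
  'f': 1
  'm': 1
  'o': 2
  'r': 1
  't': 1
Maximum count = 2
Most frequent = 'o' (2 times each)


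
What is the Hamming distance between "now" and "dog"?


Comparing character by character (same length = 3):
  Pos 0: 'n' vs 'd' !=
  Pos 1: 'o' vs 'o' =
  Pos 2: 'w' vs 'g' !=
Hamming distance = 2


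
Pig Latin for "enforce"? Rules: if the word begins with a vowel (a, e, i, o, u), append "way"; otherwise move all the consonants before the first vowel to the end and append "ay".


Word: "enforce"
Starts with vowel → add 'way'
Pig Latin = "enforceway"


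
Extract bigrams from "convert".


Word: "convert" (length 7)
Number of bigrams = 7 - 2 + 1 = 6
  Position 0: "co"
  Position 1: "on"
  Position 2: "nv"
  Position 3: "ve"
  Position 4: "er"
  Position 5: "rt"
Bigrams = "co", "on", "nv", "ve", "er", "rt"


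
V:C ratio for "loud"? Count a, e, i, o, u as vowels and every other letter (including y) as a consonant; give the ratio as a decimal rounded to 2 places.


Word: "loud"
Vowels (a,e,i,o,u): 2
Consonants: 2
Ratio = 2/2
= 1.00


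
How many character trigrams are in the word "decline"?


Word: "decline" (length 7)
Number of 3-grams = length - 3 + 1 = 7 - 3 + 1
= 5


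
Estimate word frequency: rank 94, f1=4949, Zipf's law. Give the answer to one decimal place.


Zipf's law: f(r) = f(1) / r
f(1) = 4949
f(94) = 4949 / 94
= 52.6 occurrences


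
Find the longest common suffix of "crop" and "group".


Word 1: "crop"
Word 2: "group"
Comparing from end:
  Pos -1: 'p' == 'p'
  Pos -2: 'o' != 'u' (stop)
LCS = "p" (length 1)


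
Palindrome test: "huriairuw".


Word: "huriairuw"
Reversed: "wuriairuh"
Forward == Backward? huriairuw != wuriairuh
Palindrome = No


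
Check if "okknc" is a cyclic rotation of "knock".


Word: "knock", Candidate: "okknc"
Method: check if candidate is substring of word+word
"knockknock" contains "okknc"? No
Is rotation = No


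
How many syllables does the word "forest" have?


Word: "forest"
Syllable breakdown: for / est
Counting: 2 parts
= 2 syllables


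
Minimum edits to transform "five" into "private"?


Word 1: "five" (length 4)
Word 2: "private" (length 7)
One optimal edit sequence (insert/delete/substitute each cost 1):
  1. insert 'p'  (+1)
  2. substitute 'f' -> 'r'  (+1)
  3. keep 'i'
  4. keep 'v'
  5. insert 'a'  (+1)
  6. insert 't'  (+1)
  7. keep 'e'
Total edit operations: 4
Edit distance = 4


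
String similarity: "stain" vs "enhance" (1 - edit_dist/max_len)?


Word 1: "stain" (length 5)
Word 2: "enhance" (length 7)
One optimal edit sequence:
  1. insert 'e'  (+1)
  2. substitute 's' -> 'n'  (+1)
  3. substitute 't' -> 'h'  (+1)
  4. keep 'a'
  5. insert 'n'  (+1)
  6. substitute 'i' -> 'c'  (+1)
  7. substitute 'n' -> 'e'  (+1)
Edit distance = 6
Max length = max(5, 7) = 7
Similarity = 1 - 6/7
= 0.1429


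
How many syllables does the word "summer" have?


Word: "summer"
Syllable breakdown: sum · mer
Counting: 2 parts
= 2 syllables


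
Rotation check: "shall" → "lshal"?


Word: "shall", Candidate: "lshal"
Method: check if candidate is substring of word+word
"shallshall" contains "lshal"? Yes
Is rotation = Yes


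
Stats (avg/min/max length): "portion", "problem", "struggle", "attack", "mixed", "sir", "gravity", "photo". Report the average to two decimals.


Lengths: "portion"=7, "problem"=7, "struggle"=8, "attack"=6, "mixed"=5, "sir"=3, "gravity"=7, "photo"=5
Sum = 48, Count = 8
Average = 48/8 = 6.00
= avg=6.00, min=3, max=8


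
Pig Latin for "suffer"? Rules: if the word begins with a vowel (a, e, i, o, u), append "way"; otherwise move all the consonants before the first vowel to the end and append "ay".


Word: "suffer"
Starts with consonant(s) → move to end, add 'ay'
Consonant cluster: "s"
Pig Latin = "uffersay"


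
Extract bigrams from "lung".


Word: "lung" (length 4)
Number of bigrams = 4 - 2 + 1 = 3
  Position 0: "lu"
  Position 1: "un"
  Position 2: "ng"
Bigrams = "lu", "un", "ng"


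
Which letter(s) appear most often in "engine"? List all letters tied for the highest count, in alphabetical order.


Word: "engine"
Letter counts:
  'e': 2
  'g': 1
  'i': 1
  'n': 2
Maximum count = 2
Most frequent = 'e', 'n' (2 times each)


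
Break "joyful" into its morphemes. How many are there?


Word: "joyful"
Morphemes: joy + -ful
Each morpheme carries meaning
= 2 morphemes


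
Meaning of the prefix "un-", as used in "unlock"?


Prefix: un-
Example: unlock (un- + lock)
Meaning = not / reverse


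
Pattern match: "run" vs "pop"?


Pattern of "run": [0, 1, 2]
Pattern of "pop": [0, 1, 0]
Patterns do not match
Same pattern = No


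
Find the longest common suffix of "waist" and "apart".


Word 1: "waist"
Word 2: "apart"
Comparing from end:
  Pos -1: 't' == 't'
  Pos -2: 's' != 'r' (stop)
LCS = "t" (length 1)


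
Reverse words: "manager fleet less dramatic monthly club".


Original: "manager fleet less dramatic monthly club"
Words (1..n): manager | fleet | less | dramatic | monthly | club
Reversed (n..1): club | monthly | dramatic | less | fleet | manager
Result = "club monthly dramatic less fleet manager"


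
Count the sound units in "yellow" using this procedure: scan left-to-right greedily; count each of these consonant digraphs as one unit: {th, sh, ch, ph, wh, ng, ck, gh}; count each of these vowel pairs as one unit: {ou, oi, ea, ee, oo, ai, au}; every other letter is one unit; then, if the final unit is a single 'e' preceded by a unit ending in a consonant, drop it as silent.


Word: "yellow" (6 letters)
Left-to-right scan:
  (1) 'y' (letter)
  (2) 'e' (letter)
  (3) 'l' (letter)
  (4) 'l' (letter)
  (5) 'o' (letter)
  (6) 'w' (letter)
Units from scan: 6
Sound units = 6 units


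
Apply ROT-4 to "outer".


Word: "outer"
Shift: 4
Each letter → (letter + shift) mod 26:
  'o' (14) + 4 = 18 → 's'
  'u' (20) + 4 = 24 → 'y'
  't' (19) + 4 = 23 → 'x'
  'e' (4) + 4 = 8 → 'i'
  'r' (17) + 4 = 21 → 'v'
Result = "syxiv"


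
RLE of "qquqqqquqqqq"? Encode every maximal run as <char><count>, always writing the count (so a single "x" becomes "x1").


String: "qquqqqquqqqq"
Scanning for consecutive runs:
  'q' x 2
  'u' x 1
  'q' x 4
  'u' x 1
  'q' x 4
RLE = "q2u1q4u1q4"


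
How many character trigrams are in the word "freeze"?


Word: "freeze" (length 6)
Number of 3-grams = length - 3 + 1 = 6 - 3 + 1
= 4


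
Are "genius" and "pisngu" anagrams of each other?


Word 1: "genius" → sorted: eginsu
Word 2: "pisngu" → sorted: ginpsu
Same letters? eginsu != ginpsu
Anagram = No


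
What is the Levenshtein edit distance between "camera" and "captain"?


Word 1: "camera" (length 6)
Word 2: "captain" (length 7)
One optimal edit sequence (insert/delete/substitute each cost 1):
  1. keep 'c'
  2. keep 'a'
  3. insert 'p'  (+1)
  4. substitute 'm' -> 't'  (+1)
  5. substitute 'e' -> 'a'  (+1)
  6. substitute 'r' -> 'i'  (+1)
  7. substitute 'a' -> 'n'  (+1)
Total edit operations: 5
Edit distance = 5


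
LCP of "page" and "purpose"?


Word 1: "page"
Word 2: "purpose"
Comparing from start:
  Pos 0: 'p' == 'p'
  Pos 1: 'a' != 'u' (stop)
LCP = "p" (length 1)


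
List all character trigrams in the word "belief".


Word: "belief" (length 6)
Number of trigrams = 6 - 3 + 1 = 4
  Position 0: "bel"
  Position 1: "eli"
  Position 2: "lie"
  Position 3: "ief"
Trigrams = "bel", "eli", "lie", "ief"


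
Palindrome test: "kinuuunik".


Word: "kinuuunik"
Reversed: "kinuuunik"
Forward == Backward? kinuuunik == kinuuunik
Palindrome = Yes


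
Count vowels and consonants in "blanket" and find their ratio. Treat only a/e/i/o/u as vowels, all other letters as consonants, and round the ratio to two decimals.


Word: "blanket"
Vowels (a,e,i,o,u): 2
Consonants: 5
Ratio = 2/5
= 0.40


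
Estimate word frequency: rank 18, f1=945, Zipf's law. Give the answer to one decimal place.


Zipf's law: f(r) = f(1) / r
f(1) = 945
f(18) = 945 / 18
= 52.5 occurrences


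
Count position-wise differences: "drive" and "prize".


Comparing character by character (same length = 5):
  Pos 0: 'd' vs 'p' !=
  Pos 1: 'r' vs 'r' =
  Pos 2: 'i' vs 'i' =
  Pos 3: 'v' vs 'z' !=
  Pos 4: 'e' vs 'e' =
Hamming distance = 2


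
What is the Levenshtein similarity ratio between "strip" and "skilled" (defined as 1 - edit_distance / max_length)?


Word 1: "strip" (length 5)
Word 2: "skilled" (length 7)
One optimal edit sequence:
  1. keep 's'
  2. insert 'k'  (+1)
  3. insert 'i'  (+1)
  4. substitute 't' -> 'l'  (+1)
  5. substitute 'r' -> 'l'  (+1)
  6. substitute 'i' -> 'e'  (+1)
  7. substitute 'p' -> 'd'  (+1)
Edit distance = 6
Max length = max(5, 7) = 7
Similarity = 1 - 6/7
= 0.1429


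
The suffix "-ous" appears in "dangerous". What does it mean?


Suffix: -ous
As in: dangerous -> danger + -ous
Meaning = having quality of


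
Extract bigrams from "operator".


Word: "operator" (length 8)
Number of bigrams = 8 - 2 + 1 = 7
  Position 0: "op"
  Position 1: "pe"
  Position 2: "er"
  Position 3: "ra"
  Position 4: "at"
  Position 5: "to"
  Position 6: "or"
Bigrams = "op", "pe", "er", "ra", "at", "to", "or"


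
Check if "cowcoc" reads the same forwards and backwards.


Word: "cowcoc"
Reversed: "cocwoc"
Forward == Backward? cowcoc != cocwoc
Palindrome = No


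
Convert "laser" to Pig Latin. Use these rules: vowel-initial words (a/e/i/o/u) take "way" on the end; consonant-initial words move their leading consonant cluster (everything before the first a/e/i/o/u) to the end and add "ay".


Word: "laser"
Starts with consonant(s) → move to end, add 'ay'
Consonant cluster: "l"
Pig Latin = "aserlay"


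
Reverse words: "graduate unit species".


Original: "graduate unit species"
Words (1..n): graduate | unit | species
Reversed (n..1): species | unit | graduate
Result = "species unit graduate"


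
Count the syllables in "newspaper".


Word: "newspaper"
Syllable breakdown: news | pa | per
Counting: 3 parts
= 3 syllables


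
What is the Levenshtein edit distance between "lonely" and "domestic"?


Word 1: "lonely" (length 6)
Word 2: "domestic" (length 8)
One optimal edit sequence (insert/delete/substitute each cost 1):
  1. substitute 'l' -> 'd'  (+1)
  2. keep 'o'
  3. substitute 'n' -> 'm'  (+1)
  4. keep 'e'
  5. insert 's'  (+1)
  6. insert 't'  (+1)
  7. substitute 'l' -> 'i'  (+1)
  8. substitute 'y' -> 'c'  (+1)
Total edit operations: 6
Edit distance = 6


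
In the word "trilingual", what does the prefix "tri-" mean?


Prefix: tri-
Example: trilingual = tri- + lingual
Meaning = three


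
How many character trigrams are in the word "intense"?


Word: "intense" (length 7)
Number of 3-grams = length - 3 + 1 = 7 - 3 + 1
= 5


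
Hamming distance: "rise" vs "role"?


Comparing character by character (same length = 4):
  Pos 0: 'r' vs 'r' =
  Pos 1: 'i' vs 'o' !=
  Pos 2: 's' vs 'l' !=
  Pos 3: 'e' vs 'e' =
Hamming distance = 2


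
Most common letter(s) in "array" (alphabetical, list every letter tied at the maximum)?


Word: "array"
Letter counts:
  'a': 2
  'r': 2
  'y': 1
Maximum count = 2
Most frequent = 'a', 'r' (2 times each)


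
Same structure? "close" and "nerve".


Pattern of "close": [0, 1, 2, 3, 4]
Pattern of "nerve": [0, 1, 2, 3, 1]
Patterns do not match
Same pattern = No


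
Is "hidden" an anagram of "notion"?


Word 1: "notion" → sorted: innoot
Word 2: "hidden" → sorted: ddehin
Same letters? innoot != ddehin
Anagram = No


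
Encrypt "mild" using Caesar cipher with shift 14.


Word: "mild"
Shift: 14
Each letter → (letter + shift) mod 26:
  'm' (12) + 14 = 0 → 'a'
  'i' (8) + 14 = 22 → 'w'
  'l' (11) + 14 = 25 → 'z'
  'd' (3) + 14 = 17 → 'r'
Result = "awzr"


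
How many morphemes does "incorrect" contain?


Word: "incorrect"
Morphemes: in- + correct
Each morpheme carries meaning
= 2 morphemes


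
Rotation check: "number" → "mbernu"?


Word: "number", Candidate: "mbernu"
Method: check if candidate is substring of word+word
"numbernumber" contains "mbernu"? Yes
Is rotation = Yes


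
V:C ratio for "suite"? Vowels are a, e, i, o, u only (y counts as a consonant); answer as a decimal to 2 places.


Word: "suite"
Vowels (a,e,i,o,u): 3
Consonants: 2
Ratio = 3/2
= 1.50


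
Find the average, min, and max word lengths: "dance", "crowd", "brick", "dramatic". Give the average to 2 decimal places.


Lengths: "dance"=5, "crowd"=5, "brick"=5, "dramatic"=8
Sum = 23, Count = 4
Average = 23/4 = 5.75
= avg=5.75, min=5, max=8


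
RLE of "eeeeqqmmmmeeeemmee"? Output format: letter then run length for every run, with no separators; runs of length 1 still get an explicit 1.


String: "eeeeqqmmmmeeeemmee"
Scanning for consecutive runs:
  'e' x 4
  'q' x 2
  'm' x 4
  'e' x 4
  'm' x 2
  'e' x 2
RLE = "e4q2m4e4m2e2"


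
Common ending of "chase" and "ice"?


Word 1: "chase"
Word 2: "ice"
Comparing from end:
  Pos -1: 'e' == 'e'
  Pos -2: 's' != 'c' (stop)
LCS = "e" (length 1)


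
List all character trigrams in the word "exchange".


Word: "exchange" (length 8)
Number of trigrams = 8 - 3 + 1 = 6
  Position 0: "exc"
  Position 1: "xch"
  Position 2: "cha"
  Position 3: "han"
  Position 4: "ang"
  Position 5: "nge"
Trigrams = "exc", "xch", "cha", "han", "ang", "nge"


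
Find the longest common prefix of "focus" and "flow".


Word 1: "focus"
Word 2: "flow"
Comparing from start:
  Pos 0: 'f' == 'f'
  Pos 1: 'o' != 'l' (stop)
LCP = "f" (length 1)


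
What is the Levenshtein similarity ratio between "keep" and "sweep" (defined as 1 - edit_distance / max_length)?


Word 1: "keep" (length 4)
Word 2: "sweep" (length 5)
One optimal edit sequence:
  1. insert 's'  (+1)
  2. substitute 'k' -> 'w'  (+1)
  3. keep 'e'
  4. keep 'e'
  5. keep 'p'
Edit distance = 2
Max length = max(4, 5) = 5
Similarity = 1 - 2/5
= 0.6000


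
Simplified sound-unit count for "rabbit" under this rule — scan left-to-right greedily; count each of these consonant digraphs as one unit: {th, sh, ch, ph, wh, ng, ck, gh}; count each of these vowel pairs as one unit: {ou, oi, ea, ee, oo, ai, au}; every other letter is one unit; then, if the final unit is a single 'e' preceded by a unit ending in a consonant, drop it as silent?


Word: "rabbit" (6 letters)
Left-to-right scan:
  (1) 'r' (letter)
  (2) 'a' (letter)
  (3) 'b' (letter)
  (4) 'b' (letter)
  (5) 'i' (letter)
  (6) 't' (letter)
Units from scan: 6
Sound units = 6 units


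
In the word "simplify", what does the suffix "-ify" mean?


Suffix: -ify
Example: simplify = simple + -ify, with a spelling change
Meaning = to make


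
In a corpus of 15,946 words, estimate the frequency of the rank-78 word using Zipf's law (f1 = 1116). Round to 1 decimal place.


Zipf's law: f(r) = f(1) / r
f(1) = 1116
f(78) = 1116 / 78
= 14.3 occurrences


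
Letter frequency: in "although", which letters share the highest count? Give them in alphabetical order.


Word: "although"
Letter counts:
  'a': 1
  'g': 1
  'h': 2
  'l': 1
  'o': 1
  't': 1
  'u': 1
Maximum count = 2
Most frequent = 'h' (2 times each)


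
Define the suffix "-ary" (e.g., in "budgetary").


Suffix: -ary
Example: budgetary (budget + -ary)
Meaning = relating to


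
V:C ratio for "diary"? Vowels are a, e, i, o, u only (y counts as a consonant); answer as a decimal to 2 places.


Word: "diary"
Vowels (a,e,i,o,u): 2
Consonants: 3
Ratio = 2/3
= 0.67


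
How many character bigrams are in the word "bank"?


Word: "bank" (length 4)
Number of 2-grams = length - 2 + 1 = 4 - 2 + 1
= 3


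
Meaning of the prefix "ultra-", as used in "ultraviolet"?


Prefix: ultra-
Example: ultraviolet = ultra- + violet
Meaning = beyond


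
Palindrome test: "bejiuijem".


Word: "bejiuijem"
Reversed: "mejiuijeb"
Forward == Backward? bejiuijem != mejiuijeb
Palindrome = No


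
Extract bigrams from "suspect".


Word: "suspect" (length 7)
Number of bigrams = 7 - 2 + 1 = 6
  Position 0: "su"
  Position 1: "us"
  Position 2: "sp"
  Position 3: "pe"
  Position 4: "ec"
  Position 5: "ct"
Bigrams = "su", "us", "sp", "pe", "ec", "ct"


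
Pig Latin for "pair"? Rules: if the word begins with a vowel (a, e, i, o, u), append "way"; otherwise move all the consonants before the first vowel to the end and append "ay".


Word: "pair"
Starts with consonant(s) → move to end, add 'ay'
Consonant cluster: "p"
Pig Latin = "airpay"


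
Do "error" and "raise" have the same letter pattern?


Pattern of "error": [0, 1, 1, 2, 1]
Pattern of "raise": [0, 1, 2, 3, 4]
Patterns do not match
Same pattern = No


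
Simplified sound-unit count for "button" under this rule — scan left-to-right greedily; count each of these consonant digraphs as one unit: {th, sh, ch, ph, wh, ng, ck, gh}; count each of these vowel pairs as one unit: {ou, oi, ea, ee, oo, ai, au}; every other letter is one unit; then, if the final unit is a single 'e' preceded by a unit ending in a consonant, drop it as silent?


Word: "button" (6 letters)
Left-to-right scan:
  (1) 'b' (letter)
  (2) 'u' (letter)
  (3) 't' (letter)
  (4) 't' (letter)
  (5) 'o' (letter)
  (6) 'n' (letter)
Units from scan: 6
Sound units = 6 units


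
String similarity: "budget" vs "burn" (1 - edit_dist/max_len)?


Word 1: "budget" (length 6)
Word 2: "burn" (length 4)
One optimal edit sequence:
  1. keep 'b'
  2. keep 'u'
  3. delete 'd'  (+1)
  4. delete 'g'  (+1)
  5. substitute 'e' -> 'r'  (+1)
  6. substitute 't' -> 'n'  (+1)
Edit distance = 4
Max length = max(6, 4) = 6
Similarity = 1 - 4/6
= 0.3333


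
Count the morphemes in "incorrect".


Word: "incorrect"
Morphemes: in- / correct
Each morpheme carries meaning
= 2 morphemes


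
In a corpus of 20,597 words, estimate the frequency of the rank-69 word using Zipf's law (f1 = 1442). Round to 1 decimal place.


Zipf's law: f(r) = f(1) / r
f(1) = 1442
f(69) = 1442 / 69
= 20.9 occurrences


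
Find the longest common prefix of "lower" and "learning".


Word 1: "lower"
Word 2: "learning"
Comparing from start:
  Pos 0: 'l' == 'l'
  Pos 1: 'o' != 'e' (stop)
LCP = "l" (length 1)


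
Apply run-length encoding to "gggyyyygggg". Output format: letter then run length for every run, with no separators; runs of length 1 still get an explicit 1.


String: "gggyyyygggg"
Scanning for consecutive runs:
  'g' x 3
  'y' x 4
  'g' x 4
RLE = "g3y4g4"


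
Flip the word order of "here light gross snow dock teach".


Original: "here light gross snow dock teach"
Words (1..n): here | light | gross | snow | dock | teach
Reversed (n..1): teach | dock | snow | gross | light | here
Result = "teach dock snow gross light here"


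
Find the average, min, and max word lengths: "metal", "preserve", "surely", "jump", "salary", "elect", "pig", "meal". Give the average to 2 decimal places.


Lengths: "metal"=5, "preserve"=8, "surely"=6, "jump"=4, "salary"=6, "elect"=5, "pig"=3, "meal"=4
Sum = 41, Count = 8
Average = 41/8 = 5.13
= avg=5.13, min=3, max=8


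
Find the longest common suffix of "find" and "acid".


Word 1: "find"
Word 2: "acid"
Comparing from end:
  Pos -1: 'd' == 'd'
  Pos -2: 'n' != 'i' (stop)
LCS = "d" (length 1)


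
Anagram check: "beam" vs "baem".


Word 1: "beam" → sorted: abem
Word 2: "baem" → sorted: abem
Same letters? abem == abem
Anagram = Yes


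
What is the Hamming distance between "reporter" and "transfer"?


Comparing character by character (same length = 8):
  Pos 0: 'r' vs 't' !=
  Pos 1: 'e' vs 'r' !=
  Pos 2: 'p' vs 'a' !=
  Pos 3: 'o' vs 'n' !=
  Pos 4: 'r' vs 's' !=
  Pos 5: 't' vs 'f' !=
  Pos 6: 'e' vs 'e' =
  Pos 7: 'r' vs 'r' =
Hamming distance = 6


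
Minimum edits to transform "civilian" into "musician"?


Word 1: "civilian" (length 8)
Word 2: "musician" (length 8)
One optimal edit sequence (insert/delete/substitute each cost 1):
  1. substitute 'c' -> 'm'  (+1)
  2. substitute 'i' -> 'u'  (+1)
  3. substitute 'v' -> 's'  (+1)
  4. keep 'i'
  5. substitute 'l' -> 'c'  (+1)
  6. keep 'i'
  7. keep 'a'
  8. keep 'n'
Total edit operations: 4
Edit distance = 4


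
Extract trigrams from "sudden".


Word: "sudden" (length 6)
Number of trigrams = 6 - 3 + 1 = 4
  Position 0: "sud"
  Position 1: "udd"
  Position 2: "dde"
  Position 3: "den"
Trigrams = "sud", "udd", "dde", "den"


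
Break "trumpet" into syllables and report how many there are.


Word: "trumpet"
Syllable breakdown: trum / pet
Counting: 2 parts
= 2 syllables


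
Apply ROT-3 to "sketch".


Word: "sketch"
Shift: 3
Each letter → (letter + shift) mod 26:
  's' (18) + 3 = 21 → 'v'
  'k' (10) + 3 = 13 → 'n'
  'e' (4) + 3 = 7 → 'h'
  't' (19) + 3 = 22 → 'w'
  'c' (2) + 3 = 5 → 'f'
  'h' (7) + 3 = 10 → 'k'
Result = "vnhwfk"


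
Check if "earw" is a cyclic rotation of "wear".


Word: "wear", Candidate: "earw"
Method: check if candidate is substring of word+word
"wearwear" contains "earw"? Yes
Is rotation = Yes


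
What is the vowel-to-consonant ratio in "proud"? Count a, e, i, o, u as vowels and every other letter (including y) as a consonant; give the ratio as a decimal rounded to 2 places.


Word: "proud"
Vowels (a,e,i,o,u): 2
Consonants: 3
Ratio = 2/3
= 0.67


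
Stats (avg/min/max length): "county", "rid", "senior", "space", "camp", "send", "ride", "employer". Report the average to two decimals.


Lengths: "county"=6, "rid"=3, "senior"=6, "space"=5, "camp"=4, "send"=4, "ride"=4, "employer"=8
Sum = 40, Count = 8
Average = 40/8 = 5.00
= avg=5.00, min=3, max=8


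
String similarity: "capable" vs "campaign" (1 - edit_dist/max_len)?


Word 1: "capable" (length 7)
Word 2: "campaign" (length 8)
One optimal edit sequence:
  1. keep 'c'
  2. keep 'a'
  3. insert 'm'  (+1)
  4. keep 'p'
  5. keep 'a'
  6. substitute 'b' -> 'i'  (+1)
  7. substitute 'l' -> 'g'  (+1)
  8. substitute 'e' -> 'n'  (+1)
Edit distance = 4
Max length = max(7, 8) = 8
Similarity = 1 - 4/8
= 0.5000


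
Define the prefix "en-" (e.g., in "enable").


Prefix: en-
As in: enable -> en- + able
Meaning = cause to / put into


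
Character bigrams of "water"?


Word: "water" (length 5)
Number of bigrams = 5 - 2 + 1 = 4
  Position 0: "wa"
  Position 1: "at"
  Position 2: "te"
  Position 3: "er"
Bigrams = "wa", "at", "te", "er"


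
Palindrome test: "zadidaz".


Word: "zadidaz"
Reversed: "zadidaz"
Forward == Backward? zadidaz == zadidaz
Palindrome = Yes


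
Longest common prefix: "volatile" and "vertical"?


Word 1: "volatile"
Word 2: "vertical"
Comparing from start:
  Pos 0: 'v' == 'v'
  Pos 1: 'o' != 'e' (stop)
LCP = "v" (length 1)


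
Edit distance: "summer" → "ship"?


Word 1: "summer" (length 6)
Word 2: "ship" (length 4)
One optimal edit sequence (insert/delete/substitute each cost 1):
  1. keep 's'
  2. delete 'u'  (+1)
  3. delete 'm'  (+1)
  4. substitute 'm' -> 'h'  (+1)
  5. substitute 'e' -> 'i'  (+1)
  6. substitute 'r' -> 'p'  (+1)
Total edit operations: 5
Edit distance = 5


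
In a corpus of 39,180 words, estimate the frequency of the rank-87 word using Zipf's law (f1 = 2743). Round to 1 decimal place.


Zipf's law: f(r) = f(1) / r
f(1) = 2743
f(87) = 2743 / 87
= 31.5 occurrences


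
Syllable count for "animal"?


Word: "animal"
Syllable breakdown: an-i-mal
Counting: 3 parts
= 3 syllables


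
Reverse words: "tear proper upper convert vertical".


Original: "tear proper upper convert vertical"
Words (1..n): tear | proper | upper | convert | vertical
Reversed (n..1): vertical | convert | upper | proper | tear
Result = "vertical convert upper proper tear"


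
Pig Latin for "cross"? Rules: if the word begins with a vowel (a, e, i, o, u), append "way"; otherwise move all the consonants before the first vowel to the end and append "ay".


Word: "cross"
Starts with consonant(s) → move to end, add 'ay'
Consonant cluster: "cr"
Pig Latin = "osscray"


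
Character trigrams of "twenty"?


Word: "twenty" (length 6)
Number of trigrams = 6 - 3 + 1 = 4
  Position 0: "twe"
  Position 1: "wen"
  Position 2: "ent"
  Position 3: "nty"
Trigrams = "twe", "wen", "ent", "nty"


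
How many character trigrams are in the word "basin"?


Word: "basin" (length 5)
Number of 3-grams = length - 3 + 1 = 5 - 3 + 1
= 3


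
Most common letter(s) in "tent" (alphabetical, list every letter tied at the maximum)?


Word: "tent"
Letter counts:
  'e': 1
  'n': 1
  't': 2
Maximum count = 2
Most frequent = 't' (2 times each)


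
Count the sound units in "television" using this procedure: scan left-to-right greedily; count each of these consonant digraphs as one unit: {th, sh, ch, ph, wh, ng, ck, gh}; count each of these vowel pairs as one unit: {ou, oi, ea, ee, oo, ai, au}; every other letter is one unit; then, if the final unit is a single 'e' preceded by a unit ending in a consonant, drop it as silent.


Word: "television" (10 letters)
Left-to-right scan:
  (1) 't' (letter)
  (2) 'e' (letter)
  (3) 'l' (letter)
  (4) 'e' (letter)
  (5) 'v' (letter)
  (6) 'i' (letter)
  (7) 's' (letter)
  (8) 'i' (letter)
  (9) 'o' (letter)
  (10) 'n' (letter)
Units from scan: 10
Sound units = 10 units


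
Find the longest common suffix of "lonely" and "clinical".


Word 1: "lonely"
Word 2: "clinical"
Comparing from end:
  Pos -1: 'y' != 'l' (stop)
LCS = "" (length 0)


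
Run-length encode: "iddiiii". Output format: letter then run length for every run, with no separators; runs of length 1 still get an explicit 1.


String: "iddiiii"
Scanning for consecutive runs:
  'i' x 1
  'd' x 2
  'i' x 4
RLE = "i1d2i4"


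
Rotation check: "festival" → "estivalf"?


Word: "festival", Candidate: "estivalf"
Method: check if candidate is substring of word+word
"festivalfestival" contains "estivalf"? Yes
Is rotation = Yes


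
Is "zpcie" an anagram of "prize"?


Word 1: "prize" → sorted: eiprz
Word 2: "zpcie" → sorted: ceipz
Same letters? eiprz != ceipz
Anagram = No


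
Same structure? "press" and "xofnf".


Pattern of "press": [0, 1, 2, 3, 3]
Pattern of "xofnf": [0, 1, 2, 3, 2]
Patterns do not match
Same pattern = No


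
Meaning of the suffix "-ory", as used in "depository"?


Suffix: -ory
Example: depository = deposit + -ory
Meaning = relating to / place for


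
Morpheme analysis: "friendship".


Word: "friendship"
Morphemes: friend + -ship
Each morpheme carries meaning
= 2 morphemes


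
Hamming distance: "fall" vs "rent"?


Comparing character by character (same length = 4):
  Pos 0: 'f' vs 'r' !=
  Pos 1: 'a' vs 'e' !=
  Pos 2: 'l' vs 'n' !=
  Pos 3: 'l' vs 't' !=
Hamming distance = 4


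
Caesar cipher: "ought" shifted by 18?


Word: "ought"
Shift: 18
Each letter → (letter + shift) mod 26:
  'o' (14) + 18 = 6 → 'g'
  'u' (20) + 18 = 12 → 'm'
  'g' (6) + 18 = 24 → 'y'
  'h' (7) + 18 = 25 → 'z'
  't' (19) + 18 = 11 → 'l'
Result = "gmyzl"


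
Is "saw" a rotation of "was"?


Word: "was", Candidate: "saw"
Method: check if candidate is substring of word+word
"waswas" contains "saw"? No
Is rotation = No


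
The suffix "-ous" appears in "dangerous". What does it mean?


Suffix: -ous
Example: dangerous = danger + -ous
Meaning = having quality of


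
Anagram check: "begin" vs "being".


Word 1: "begin" → sorted: begin
Word 2: "being" → sorted: begin
Same letters? begin == begin
Anagram = Yes


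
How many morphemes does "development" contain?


Word: "development"
Morphemes: develop / -ment
Each morpheme carries meaning
= 2 morphemes


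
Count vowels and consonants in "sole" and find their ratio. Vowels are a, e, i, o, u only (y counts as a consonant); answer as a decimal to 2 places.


Word: "sole"
Vowels (a,e,i,o,u): 2
Consonants: 2
Ratio = 2/2
= 1.00


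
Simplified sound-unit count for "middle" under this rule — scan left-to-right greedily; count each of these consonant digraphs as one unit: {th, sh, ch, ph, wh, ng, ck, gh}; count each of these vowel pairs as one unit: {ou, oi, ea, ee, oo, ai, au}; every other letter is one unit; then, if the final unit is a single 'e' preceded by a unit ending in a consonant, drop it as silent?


Word: "middle" (6 letters)
Left-to-right scan:
  1. 'm' (letter)
  2. 'i' (letter)
  3. 'd' (letter)
  4. 'd' (letter)
  5. 'l' (letter)
  6. 'e' (letter)
Units from scan: 6
Final unit is 'e' after a consonant -> drop as silent (-1)
Sound units = 5 units


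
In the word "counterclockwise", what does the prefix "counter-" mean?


Prefix: counter-
Example: counterclockwise = counter- + clockwise
Meaning = against / opposite


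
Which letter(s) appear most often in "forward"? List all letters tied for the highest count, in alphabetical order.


Word: "forward"
Letter counts:
  'a': 1
  'd': 1
  'f': 1
  'o': 1
  'r': 2
  'w': 1
Maximum count = 2
Most frequent = 'r' (2 times each)


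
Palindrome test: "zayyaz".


Word: "zayyaz"
Reversed: "zayyaz"
Forward == Backward? zayyaz == zayyaz
Palindrome = Yes


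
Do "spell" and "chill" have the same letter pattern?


Pattern of "spell": [0, 1, 2, 3, 3]
Pattern of "chill": [0, 1, 2, 3, 3]
Patterns match
Same pattern = Yes


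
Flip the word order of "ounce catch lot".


Original: "ounce catch lot"
Words (1..n): ounce | catch | lot
Reversed (n..1): lot | catch | ounce
Result = "lot catch ounce"


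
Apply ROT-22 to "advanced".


Word: "advanced"
Shift: 22
Each letter → (letter + shift) mod 26:
  'a' (0) + 22 = 22 → 'w'
  'd' (3) + 22 = 25 → 'z'
  'v' (21) + 22 = 17 → 'r'
  'a' (0) + 22 = 22 → 'w'
  'n' (13) + 22 = 9 → 'j'
  'c' (2) + 22 = 24 → 'y'
  'e' (4) + 22 = 0 → 'a'
  'd' (3) + 22 = 25 → 'z'
Result = "wzrwjyaz"


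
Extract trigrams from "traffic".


Word: "traffic" (length 7)
Number of trigrams = 7 - 3 + 1 = 5
  Position 0: "tra"
  Position 1: "raf"
  Position 2: "aff"
  Position 3: "ffi"
  Position 4: "fic"
Trigrams = "tra", "raf", "aff", "ffi", "fic"


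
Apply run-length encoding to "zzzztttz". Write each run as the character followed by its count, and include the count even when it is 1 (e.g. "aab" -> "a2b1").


String: "zzzztttz"
Scanning for consecutive runs:
  'z' x 4
  't' x 3
  'z' x 1
RLE = "z4t3z1"


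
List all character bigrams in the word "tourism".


Word: "tourism" (length 7)
Number of bigrams = 7 - 2 + 1 = 6
  Position 0: "to"
  Position 1: "ou"
  Position 2: "ur"
  Position 3: "ri"
  Position 4: "is"
  Position 5: "sm"
Bigrams = "to", "ou", "ur", "ri", "is", "sm"


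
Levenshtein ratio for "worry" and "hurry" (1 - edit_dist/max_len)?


Word 1: "worry" (length 5)
Word 2: "hurry" (length 5)
One optimal edit sequence:
  1. substitute 'w' -> 'h'  (+1)
  2. substitute 'o' -> 'u'  (+1)
  3. keep 'r'
  4. keep 'r'
  5. keep 'y'
Edit distance = 2
Max length = max(5, 5) = 5
Similarity = 1 - 2/5
= 0.6000


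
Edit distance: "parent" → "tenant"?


Word 1: "parent" (length 6)
Word 2: "tenant" (length 6)
One optimal edit sequence (insert/delete/substitute each cost 1):
  1. substitute 'p' -> 't'  (+1)
  2. substitute 'a' -> 'e'  (+1)
  3. substitute 'r' -> 'n'  (+1)
  4. substitute 'e' -> 'a'  (+1)
  5. keep 'n'
  6. keep 't'
Total edit operations: 4
Edit distance = 4


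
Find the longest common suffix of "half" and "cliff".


Word 1: "half"
Word 2: "cliff"
Comparing from end:
  Pos -1: 'f' == 'f'
  Pos -2: 'l' != 'f' (stop)
LCS = "f" (length 1)


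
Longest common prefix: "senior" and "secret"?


Word 1: "senior"
Word 2: "secret"
Comparing from start:
  Pos 0: 's' == 's'
  Pos 1: 'e' == 'e'
  Pos 2: 'n' != 'c' (stop)
LCP = "se" (length 2)


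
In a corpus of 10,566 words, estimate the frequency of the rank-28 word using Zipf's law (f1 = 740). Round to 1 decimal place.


Zipf's law: f(r) = f(1) / r
f(1) = 740
f(28) = 740 / 28
= 26.4 occurrences


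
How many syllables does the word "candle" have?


Word: "candle"
Syllable breakdown: can | dle
Counting: 2 parts
= 2 syllables


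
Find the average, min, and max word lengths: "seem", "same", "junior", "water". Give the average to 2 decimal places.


Lengths: "seem"=4, "same"=4, "junior"=6, "water"=5
Sum = 19, Count = 4
Average = 19/4 = 4.75
= avg=4.75, min=4, max=6


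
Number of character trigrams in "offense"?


Word: "offense" (length 7)
Number of 3-grams = length - 3 + 1 = 7 - 3 + 1
= 5


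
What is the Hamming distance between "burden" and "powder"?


Comparing character by character (same length = 6):
  Pos 0: 'b' vs 'p' !=
  Pos 1: 'u' vs 'o' !=
  Pos 2: 'r' vs 'w' !=
  Pos 3: 'd' vs 'd' =
  Pos 4: 'e' vs 'e' =
  Pos 5: 'n' vs 'r' !=
Hamming distance = 4


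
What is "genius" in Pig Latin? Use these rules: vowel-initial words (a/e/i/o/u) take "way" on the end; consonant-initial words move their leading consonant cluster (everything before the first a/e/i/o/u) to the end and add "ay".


Word: "genius"
Starts with consonant(s) → move to end, add 'ay'
Consonant cluster: "g"
Pig Latin = "eniusgay"


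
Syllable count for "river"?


Word: "river"
Syllable breakdown: riv-er
Counting: 2 parts
= 2 syllables


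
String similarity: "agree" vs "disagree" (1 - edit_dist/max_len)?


Word 1: "agree" (length 5)
Word 2: "disagree" (length 8)
One optimal edit sequence:
  1. insert 'd'  (+1)
  2. insert 'i'  (+1)
  3. insert 's'  (+1)
  4. keep 'a'
  5. keep 'g'
  6. keep 'r'
  7. keep 'e'
  8. keep 'e'
Edit distance = 3
Max length = max(5, 8) = 8
Similarity = 1 - 3/8
= 0.6250


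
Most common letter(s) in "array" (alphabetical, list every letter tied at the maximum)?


Word: "array"
Letter counts:
  'a': 2
  'r': 2
  'y': 1
Maximum count = 2
Most frequent = 'a', 'r' (2 times each)


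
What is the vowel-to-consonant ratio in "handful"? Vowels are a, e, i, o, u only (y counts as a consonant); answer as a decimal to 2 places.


Word: "handful"
Vowels (a,e,i,o,u): 2
Consonants: 5
Ratio = 2/5
= 0.40


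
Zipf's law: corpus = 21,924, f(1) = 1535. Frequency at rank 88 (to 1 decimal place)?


Zipf's law: f(r) = f(1) / r
f(1) = 1535
f(88) = 1535 / 88
= 17.4 occurrences


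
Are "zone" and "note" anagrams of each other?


Word 1: "zone" → sorted: enoz
Word 2: "note" → sorted: enot
Same letters? enoz != enot
Anagram = No


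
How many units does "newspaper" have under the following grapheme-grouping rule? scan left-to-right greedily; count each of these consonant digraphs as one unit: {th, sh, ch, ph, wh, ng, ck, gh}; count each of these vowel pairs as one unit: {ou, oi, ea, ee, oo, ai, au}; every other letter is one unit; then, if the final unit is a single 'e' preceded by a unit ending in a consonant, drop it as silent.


Word: "newspaper" (9 letters)
Left-to-right scan:
  [1] 'n' (letter)
  [2] 'e' (letter)
  [3] 'w' (letter)
  [4] 's' (letter)
  [5] 'p' (letter)
  [6] 'a' (letter)
  [7] 'p' (letter)
  [8] 'e' (letter)
  [9] 'r' (letter)
Units from scan: 9
Sound units = 9 units


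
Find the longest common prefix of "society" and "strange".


Word 1: "society"
Word 2: "strange"
Comparing from start:
  Pos 0: 's' == 's'
  Pos 1: 'o' != 't' (stop)
LCP = "s" (length 1)


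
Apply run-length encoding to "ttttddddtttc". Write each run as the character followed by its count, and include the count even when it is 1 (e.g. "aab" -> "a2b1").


String: "ttttddddtttc"
Scanning for consecutive runs:
  't' x 4
  'd' x 4
  't' x 3
  'c' x 1
RLE = "t4d4t3c1"


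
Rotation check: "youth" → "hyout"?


Word: "youth", Candidate: "hyout"
Method: check if candidate is substring of word+word
"youthyouth" contains "hyout"? Yes
Is rotation = Yes


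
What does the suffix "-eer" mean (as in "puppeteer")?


Suffix: -eer
As in: puppeteer -> puppet + -eer
Meaning = one who is concerned with


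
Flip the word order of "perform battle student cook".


Original: "perform battle student cook"
Words (1..n): perform | battle | student | cook
Reversed (n..1): cook | student | battle | perform
Result = "cook student battle perform"
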